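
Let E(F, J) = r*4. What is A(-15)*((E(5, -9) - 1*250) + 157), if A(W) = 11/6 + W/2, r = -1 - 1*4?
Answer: 1921/3 ≈ 640.33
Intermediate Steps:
r = -5 (r = -1 - 4 = -5)
E(F, J) = -20 (E(F, J) = -5*4 = -20)
A(W) = 11/6 + W/2 (A(W) = 11*(⅙) + W*(½) = 11/6 + W/2)
A(-15)*((E(5, -9) - 1*250) + 157) = (11/6 + (½)*(-15))*((-20 - 1*250) + 157) = (11/6 - 15/2)*((-20 - 250) + 157) = -17*(-270 + 157)/3 = -17/3*(-113) = 1921/3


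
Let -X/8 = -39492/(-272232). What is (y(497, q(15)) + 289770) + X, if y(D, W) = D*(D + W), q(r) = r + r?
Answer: 2085931721/3781 ≈ 5.5169e+5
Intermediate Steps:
q(r) = 2*r
X = -4388/3781 (X = -(-315936)/(-272232) = -(-315936)*(-1)/272232 = -8*1097/7562 = -4388/3781 ≈ -1.1605)
(y(497, q(15)) + 289770) + X = (497*(497 + 2*15) + 289770) - 4388/3781 = (497*(497 + 30) + 289770) - 4388/3781 = (497*527 + 289770) - 4388/3781 = (261919 + 289770) - 4388/3781 = 551689 - 4388/3781 = 2085931721/3781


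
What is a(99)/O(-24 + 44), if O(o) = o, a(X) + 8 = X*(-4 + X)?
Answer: 9397/20 ≈ 469.85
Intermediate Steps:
a(X) = -8 + X*(-4 + X)
a(99)/O(-24 + 44) = (-8 + 99**2 - 4*99)/(-24 + 44) = (-8 + 9801 - 396)/20 = 9397*(1/20) = 9397/20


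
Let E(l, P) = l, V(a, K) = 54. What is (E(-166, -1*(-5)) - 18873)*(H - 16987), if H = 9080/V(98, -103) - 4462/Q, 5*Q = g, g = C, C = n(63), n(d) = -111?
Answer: 316071065477/999 ≈ 3.1639e+8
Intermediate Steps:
C = -111
g = -111
Q = -111/5 (Q = (⅕)*(-111) = -111/5 ≈ -22.200)
H = 368770/999 (H = 9080/54 - 4462/(-111/5) = 9080*(1/54) - 4462*(-5/111) = 4540/27 + 22310/111 = 368770/999 ≈ 369.14)
(E(-166, -1*(-5)) - 18873)*(H - 16987) = (-166 - 18873)*(368770/999 - 16987) = -19039*(-16601243/999) = 316071065477/999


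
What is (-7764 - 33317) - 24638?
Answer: -65719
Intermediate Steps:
(-7764 - 33317) - 24638 = -41081 - 24638 = -65719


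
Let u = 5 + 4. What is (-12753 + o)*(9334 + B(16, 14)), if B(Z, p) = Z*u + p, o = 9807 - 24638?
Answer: -261827328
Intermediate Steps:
o = -14831
u = 9
B(Z, p) = p + 9*Z (B(Z, p) = Z*9 + p = 9*Z + p = p + 9*Z)
(-12753 + o)*(9334 + B(16, 14)) = (-12753 - 14831)*(9334 + (14 + 9*16)) = -27584*(9334 + (14 + 144)) = -27584*(9334 + 158) = -27584*9492 = -261827328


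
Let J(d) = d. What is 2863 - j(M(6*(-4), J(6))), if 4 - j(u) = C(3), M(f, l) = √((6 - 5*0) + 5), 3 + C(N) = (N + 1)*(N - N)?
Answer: 2856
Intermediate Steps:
C(N) = -3 (C(N) = -3 + (N + 1)*(N - N) = -3 + (1 + N)*0 = -3 + 0 = -3)
M(f, l) = √11 (M(f, l) = √((6 + 0) + 5) = √(6 + 5) = √11)
j(u) = 7 (j(u) = 4 - 1*(-3) = 4 + 3 = 7)
2863 - j(M(6*(-4), J(6))) = 2863 - 1*7 = 2863 - 7 = 2856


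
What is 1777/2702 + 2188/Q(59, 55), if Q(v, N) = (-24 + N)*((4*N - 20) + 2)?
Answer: 8519775/8459962 ≈ 1.0071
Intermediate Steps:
Q(v, N) = (-24 + N)*(-18 + 4*N) (Q(v, N) = (-24 + N)*((-20 + 4*N) + 2) = (-24 + N)*(-18 + 4*N))
1777/2702 + 2188/Q(59, 55) = 1777/2702 + 2188/(432 - 114*55 + 4*55²) = 1777*(1/2702) + 2188/(432 - 6270 + 4*3025) = 1777/2702 + 2188/(432 - 6270 + 12100) = 1777/2702 + 2188/6262 = 1777/2702 + 2188*(1/6262) = 1777/2702 + 1094/3131 = 8519775/8459962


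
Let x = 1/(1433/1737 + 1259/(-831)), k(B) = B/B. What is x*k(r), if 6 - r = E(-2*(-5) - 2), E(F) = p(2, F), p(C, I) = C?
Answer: -481149/332020 ≈ -1.4492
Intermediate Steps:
E(F) = 2
r = 4 (r = 6 - 1*2 = 6 - 2 = 4)
k(B) = 1
x = -481149/332020 (x = 1/(1433*(1/1737) + 1259*(-1/831)) = 1/(1433/1737 - 1259/831) = 1/(-332020/481149) = -481149/332020 ≈ -1.4492)
x*k(r) = -481149/332020*1 = -481149/332020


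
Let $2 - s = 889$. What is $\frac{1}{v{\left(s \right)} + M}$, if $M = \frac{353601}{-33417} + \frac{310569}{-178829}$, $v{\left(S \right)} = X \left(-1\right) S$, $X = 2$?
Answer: $\frac{94856011}{167106112760} \approx 0.00056764$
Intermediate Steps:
$s = -887$ ($s = 2 - 889 = -887$)
$v{\left(S \right)} = - 2 S$ ($v{\left(S \right)} = 2 \left(-1\right) S = - 2 S$)
$M = - \frac{1168450754}{94856011}$ ($M = 353601 \left(- \frac{1}{33417}\right) + 310569 \left(- \frac{1}{178829}\right) = - \frac{39289}{3713} - \frac{44367}{25547} = - \frac{1168450754}{94856011} \approx -12.318$)
$\frac{1}{v{\left(s \right)} + M} = \frac{1}{\left(-2\right) \left(-887\right) - \frac{1168450754}{94856011}} = \frac{1}{1774 - \frac{1168450754}{94856011}} = \frac{1}{\frac{167106112760}{94856011}} = \frac{94856011}{167106112760}$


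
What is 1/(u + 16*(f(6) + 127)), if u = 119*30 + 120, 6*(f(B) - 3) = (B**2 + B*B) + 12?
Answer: 1/5994 ≈ 0.00016683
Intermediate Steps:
f(B) = 5 + B**2/3 (f(B) = 3 + ((B**2 + B*B) + 12)/6 = 3 + ((B**2 + B**2) + 12)/6 = 3 + (2*B**2 + 12)/6 = 3 + (12 + 2*B**2)/6 = 3 + (2 + B**2/3) = 5 + B**2/3)
u = 3690 (u = 3570 + 120 = 3690)
1/(u + 16*(f(6) + 127)) = 1/(3690 + 16*((5 + (1/3)*6**2) + 127)) = 1/(3690 + 16*((5 + (1/3)*36) + 127)) = 1/(3690 + 16*((5 + 12) + 127)) = 1/(3690 + 16*(17 + 127)) = 1/(3690 + 16*144) = 1/(3690 + 2304) = 1/5994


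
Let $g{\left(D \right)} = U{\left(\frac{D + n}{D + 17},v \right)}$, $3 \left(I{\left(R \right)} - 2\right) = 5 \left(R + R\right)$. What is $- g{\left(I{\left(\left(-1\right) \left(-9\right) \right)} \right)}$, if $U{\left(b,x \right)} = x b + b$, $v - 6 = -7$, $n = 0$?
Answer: $0$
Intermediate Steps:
$v = -1$ ($v = 6 - 7 = -1$)
$I{\left(R \right)} = 2 + \frac{10 R}{3}$ ($I{\left(R \right)} = 2 + \frac{5 \left(R + R\right)}{3} = 2 + \frac{5 \cdot 2 R}{3} = 2 + \frac{10 R}{3}$)
$U{\left(b,x \right)} = b + b x$ ($U{\left(b,x \right)} = b x + b = b + b x$)
$g{\left(D \right)} = 0$ ($g{\left(D \right)} = \frac{D + 0}{D + 17} \left(1 - 1\right) = \frac{D}{17 + D} 0 = 0$)
$- g{\left(I{\left(\left(-1\right) \left(-9\right) \right)} \right)} = \left(-1\right) 0 = 0$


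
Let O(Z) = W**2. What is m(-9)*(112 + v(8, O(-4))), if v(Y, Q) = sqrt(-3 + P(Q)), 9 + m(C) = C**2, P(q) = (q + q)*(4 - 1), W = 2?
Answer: 8064 + 72*sqrt(21) ≈ 8393.9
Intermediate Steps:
P(q) = 6*q (P(q) = (2*q)*3 = 6*q)
O(Z) = 4 (O(Z) = 2**2 = 4)
m(C) = -9 + C**2
v(Y, Q) = sqrt(-3 + 6*Q)
m(-9)*(112 + v(8, O(-4))) = (-9 + (-9)**2)*(112 + sqrt(-3 + 6*4)) = (-9 + 81)*(112 + sqrt(-3 + 24)) = 72*(112 + sqrt(21)) = 8064 + 72*sqrt(21)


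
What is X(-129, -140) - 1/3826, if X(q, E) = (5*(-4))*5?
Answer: -382601/3826 ≈ -100.00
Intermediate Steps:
X(q, E) = -100 (X(q, E) = -20*5 = -100)
X(-129, -140) - 1/3826 = -100 - 1/3826 = -382601/3826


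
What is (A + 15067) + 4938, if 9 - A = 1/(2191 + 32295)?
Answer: 690202803/34486 ≈ 20014.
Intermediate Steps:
A = 310373/34486 (A = 9 - 1/(2191 + 32295) = 9 - 1/34486 = 310373/34486 ≈ 9.0000)
(A + 15067) + 4938 = (310373/34486 + 15067) + 4938 = 519910935/34486 + 4938 = 690202803/34486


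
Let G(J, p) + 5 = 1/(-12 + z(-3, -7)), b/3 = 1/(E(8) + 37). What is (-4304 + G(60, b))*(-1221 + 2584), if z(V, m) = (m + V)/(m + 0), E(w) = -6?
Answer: -434623899/74 ≈ -5.8733e+6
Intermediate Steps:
b = 3/31 (b = 3/(-6 + 37) = 3/31 ≈ 0.096774)
z(V, m) = (V + m)/m
G(J, p) = -377/74 (G(J, p) = -5 + 1/(-12 + (-3 - 7)/(-7)) = -5 + 1/(-12 - 1/7*(-10)) = -5 + 1/(-12 + 10/7) = -5 + 1/(-74/7) = -5 - 7/74 = -377/74)
(-4304 + G(60, b))*(-1221 + 2584) = (-4304 - 377/74)*(-1221 + 2584) = -318873/74*1363 = -434623899/74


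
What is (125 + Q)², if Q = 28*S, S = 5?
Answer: 70225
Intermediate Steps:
Q = 140 (Q = 28*5 = 140)
(125 + Q)² = (125 + 140)² = 265² = 70225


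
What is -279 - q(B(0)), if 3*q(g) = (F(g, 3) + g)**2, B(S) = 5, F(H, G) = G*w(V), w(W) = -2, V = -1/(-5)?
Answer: -838/3 ≈ -279.33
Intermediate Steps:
V = 1/5 (V = -1*(-1/5) = 1/5 ≈ 0.20000)
F(H, G) = -2*G (F(H, G) = G*(-2) = -2*G)
q(g) = (-6 + g)**2/3 (q(g) = (-2*3 + g)**2/3 = (-6 + g)**2/3)
-279 - q(B(0)) = -279 - (-6 + 5)**2/3 = -279 - (-1)**2/3 = -279 - 1/3 = -838/3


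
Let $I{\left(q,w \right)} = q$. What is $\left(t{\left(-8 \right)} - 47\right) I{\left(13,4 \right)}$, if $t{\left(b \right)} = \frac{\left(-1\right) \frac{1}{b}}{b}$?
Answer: $- \frac{39117}{64} \approx -611.2$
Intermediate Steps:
$t{\left(b \right)} = - \frac{1}{b^{2}}$
$\left(t{\left(-8 \right)} - 47\right) I{\left(13,4 \right)} = \left(- \frac{1}{64} - 47\right) 13 = \left(- \frac{3009}{64}\right) 13 = - \frac{39117}{64}$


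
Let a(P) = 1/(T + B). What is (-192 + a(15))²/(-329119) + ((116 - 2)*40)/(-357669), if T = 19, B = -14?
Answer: -17450521409/140137694775 ≈ -0.12452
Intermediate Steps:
a(P) = ⅕ (a(P) = 1/(19 - 14) = 1/5 = ⅕)
(-192 + a(15))²/(-329119) + ((116 - 2)*40)/(-357669) = (-192 + ⅕)²/(-329119) + ((116 - 2)*40)/(-357669) = (-959/5)²*(-1/329119) + (114*40)*(-1/357669) = (919681/25)*(-1/329119) + 4560*(-1/357669) = -131383/1175425 - 1520/119223 = -17450521409/140137694775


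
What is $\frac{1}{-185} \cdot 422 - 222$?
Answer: $- \frac{41492}{185} \approx -224.28$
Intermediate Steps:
$\frac{1}{-185} \cdot 422 - 222 = \left(- \frac{1}{185}\right) 422 - 222 = - \frac{422}{185} - 222 = - \frac{41492}{185}$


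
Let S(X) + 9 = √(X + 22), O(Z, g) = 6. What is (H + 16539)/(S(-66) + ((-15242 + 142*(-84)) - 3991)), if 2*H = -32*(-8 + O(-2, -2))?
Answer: -258259035/485784472 - 16571*I*√11/485784472 ≈ -0.53163 - 0.00011314*I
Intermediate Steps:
H = 32 (H = (-32*(-8 + 6))/2 = (-32*(-2))/2 = (½)*64 = 32)
S(X) = -9 + √(22 + X) (S(X) = -9 + √(X + 22) = -9 + √(22 + X))
(H + 16539)/(S(-66) + ((-15242 + 142*(-84)) - 3991)) = (32 + 16539)/((-9 + √(22 - 66)) + ((-15242 + 142*(-84)) - 3991)) = 16571/((-9 + √(-44)) + ((-15242 - 11928) - 3991)) = 16571/((-9 + 2*I*√11) + (-27170 - 3991)) = 16571/((-9 + 2*I*√11) - 31161) = 16571/(-31170 + 2*I*√11)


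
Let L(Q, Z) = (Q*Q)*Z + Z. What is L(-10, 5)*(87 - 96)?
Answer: -4545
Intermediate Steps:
L(Q, Z) = Z + Z*Q² (L(Q, Z) = Q²*Z + Z = Z*Q² + Z = Z + Z*Q²)
L(-10, 5)*(87 - 96) = (5*(1 + (-10)²))*(87 - 96) = (5*(1 + 100))*(-9) = (5*101)*(-9) = 505*(-9) = -4545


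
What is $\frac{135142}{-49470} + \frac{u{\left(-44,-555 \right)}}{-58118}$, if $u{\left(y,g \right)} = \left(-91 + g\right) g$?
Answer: $- \frac{6397665464}{718774365} \approx -8.9008$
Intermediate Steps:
$u{\left(y,g \right)} = g \left(-91 + g\right)$
$\frac{135142}{-49470} + \frac{u{\left(-44,-555 \right)}}{-58118} = \frac{135142}{-49470} + \frac{\left(-555\right) \left(-91 - 555\right)}{-58118} = 135142 \left(- \frac{1}{49470}\right) + \left(-555\right) \left(-646\right) \left(- \frac{1}{58118}\right) = - \frac{67571}{24735} + 358530 \left(- \frac{1}{58118}\right) = - \frac{67571}{24735} - \frac{179265}{29059} = - \frac{6397665464}{718774365}$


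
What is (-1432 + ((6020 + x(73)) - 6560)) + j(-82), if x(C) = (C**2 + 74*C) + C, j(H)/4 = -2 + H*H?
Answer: 35720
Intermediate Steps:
j(H) = -8 + 4*H**2 (j(H) = 4*(-2 + H*H) = 4*(-2 + H**2) = -8 + 4*H**2)
x(C) = C**2 + 75*C
(-1432 + ((6020 + x(73)) - 6560)) + j(-82) = (-1432 + ((6020 + 73*(75 + 73)) - 6560)) + (-8 + 4*(-82)**2) = (-1432 + ((6020 + 73*148) - 6560)) + (-8 + 4*6724) = (-1432 + ((6020 + 10804) - 6560)) + (-8 + 26896) = (-1432 + (16824 - 6560)) + 26888 = (-1432 + 10264) + 26888 = 8832 + 26888 = 35720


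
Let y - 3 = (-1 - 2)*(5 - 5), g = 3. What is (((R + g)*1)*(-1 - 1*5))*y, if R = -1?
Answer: -36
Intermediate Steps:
y = 3 (y = 3 + (-1 - 2)*(5 - 5) = 3 - 3*0 = 3 + 0 = 3)
(((R + g)*1)*(-1 - 1*5))*y = (((-1 + 3)*1)*(-1 - 1*5))*3 = ((2*1)*(-1 - 5))*3 = (2*(-6))*3 = -12*3 = -36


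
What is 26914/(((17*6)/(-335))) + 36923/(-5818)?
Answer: -26229979783/296718 ≈ -88400.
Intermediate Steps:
26914/(((17*6)/(-335))) + 36923/(-5818) = 26914/((102*(-1/335))) + 36923*(-1/5818) = 26914/(-102/335) - 36923/5818 = 26914*(-335/102) - 36923/5818 = -4508095/51 - 36923/5818 = -26229979783/296718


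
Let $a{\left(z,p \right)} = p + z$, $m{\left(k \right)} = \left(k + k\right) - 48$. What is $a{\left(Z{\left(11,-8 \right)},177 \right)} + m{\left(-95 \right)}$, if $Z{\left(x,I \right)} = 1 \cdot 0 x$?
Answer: $-61$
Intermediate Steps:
$Z{\left(x,I \right)} = 0$ ($Z{\left(x,I \right)} = 1 \cdot 0 = 0$)
$m{\left(k \right)} = -48 + 2 k$ ($m{\left(k \right)} = 2 k - 48 = -48 + 2 k$)
$a{\left(Z{\left(11,-8 \right)},177 \right)} + m{\left(-95 \right)} = \left(177 + 0\right) + \left(-48 + 2 \left(-95\right)\right) = 177 - 238 = -61$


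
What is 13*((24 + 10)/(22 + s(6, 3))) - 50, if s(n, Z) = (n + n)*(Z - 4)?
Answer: -29/5 ≈ -5.8000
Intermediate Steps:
s(n, Z) = 2*n*(-4 + Z) (s(n, Z) = (2*n)*(-4 + Z) = 2*n*(-4 + Z))
13*((24 + 10)/(22 + s(6, 3))) - 50 = 13*((24 + 10)/(22 + 2*6*(-4 + 3))) - 50 = 13*(34/(22 + 2*6*(-1))) - 50 = 13*(34/(22 - 12)) - 50 = 13*(34/10) - 50 = 13*(34*(⅒)) - 50 = 13*(17/5) - 50 = 221/5 - 50 = -29/5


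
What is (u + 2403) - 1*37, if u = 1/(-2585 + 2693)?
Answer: 255529/108 ≈ 2366.0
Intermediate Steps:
u = 1/108 ≈ 0.0092593
(u + 2403) - 1*37 = (1/108 + 2403) - 1*37 = 259525/108 - 37 = 255529/108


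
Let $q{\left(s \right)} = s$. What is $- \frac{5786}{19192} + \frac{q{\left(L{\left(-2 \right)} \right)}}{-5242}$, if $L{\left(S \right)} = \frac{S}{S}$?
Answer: $- \frac{7587351}{25151116} \approx -0.30167$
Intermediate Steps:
$L{\left(S \right)} = 1$
$- \frac{5786}{19192} + \frac{q{\left(L{\left(-2 \right)} \right)}}{-5242} = - \frac{5786}{19192} + 1 \frac{1}{-5242} = \left(-5786\right) \frac{1}{19192} + 1 \left(- \frac{1}{5242}\right) = - \frac{2893}{9596} - \frac{1}{5242} = - \frac{7587351}{25151116}$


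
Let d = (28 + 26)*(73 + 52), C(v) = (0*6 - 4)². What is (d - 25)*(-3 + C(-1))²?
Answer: 1136525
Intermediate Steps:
C(v) = 16 (C(v) = (0 - 4)² = (-4)² = 16)
d = 6750 (d = 54*125 = 6750)
(d - 25)*(-3 + C(-1))² = (6750 - 25)*(-3 + 16)² = 6725*13² = 6725*169 = 1136525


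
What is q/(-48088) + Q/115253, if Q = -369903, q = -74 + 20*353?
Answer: -9296526461/2771143132 ≈ -3.3548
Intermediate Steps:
q = 6986 (q = -74 + 7060 = 6986)
q/(-48088) + Q/115253 = 6986/(-48088) - 369903/115253 = 6986*(-1/48088) - 369903*1/115253 = -3493/24044 - 369903/115253 = -9296526461/2771143132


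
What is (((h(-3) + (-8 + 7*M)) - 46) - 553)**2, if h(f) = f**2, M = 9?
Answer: 286225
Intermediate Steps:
(((h(-3) + (-8 + 7*M)) - 46) - 553)**2 = ((((-3)**2 + (-8 + 7*9)) - 46) - 553)**2 = (((9 + (-8 + 63)) - 46) - 553)**2 = (((9 + 55) - 46) - 553)**2 = ((64 - 46) - 553)**2 = (18 - 553)**2 = (-535)**2 = 286225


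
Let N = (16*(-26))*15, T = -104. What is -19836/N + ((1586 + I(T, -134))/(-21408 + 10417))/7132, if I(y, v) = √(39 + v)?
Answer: 32393557129/10190415560 - I*√95/78387812 ≈ 3.1788 - 1.2434e-7*I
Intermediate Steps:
N = -6240 (N = -416*15 = -6240)
-19836/N + ((1586 + I(T, -134))/(-21408 + 10417))/7132 = -19836/(-6240) + ((1586 + √(39 - 134))/(-21408 + 10417))/7132 = -19836*(-1/6240) + ((1586 + √(-95))/(-10991))*(1/7132) = 1653/520 + ((1586 + I*√95)*(-1/10991))*(1/7132) = 1653/520 + (-1586/10991 - I*√95/10991)*(1/7132) = 1653/520 + (-793/39193906 - I*√95/78387812) = 32393557129/10190415560 - I*√95/78387812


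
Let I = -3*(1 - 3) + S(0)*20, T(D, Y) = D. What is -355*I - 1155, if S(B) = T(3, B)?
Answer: -24585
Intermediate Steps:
S(B) = 3
I = 66 (I = -3*(1 - 3) + 3*20 = -3*(-2) + 60 = 6 + 60 = 66)
-355*I - 1155 = -355*66 - 1155 = -23430 - 1155 = -24585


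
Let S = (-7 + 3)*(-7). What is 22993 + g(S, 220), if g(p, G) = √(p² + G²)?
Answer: 22993 + 4*√3074 ≈ 23215.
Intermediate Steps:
S = 28 (S = -4*(-7) = 28)
g(p, G) = √(G² + p²)
22993 + g(S, 220) = 22993 + √(220² + 28²) = 22993 + √(48400 + 784) = 22993 + √49184 = 22993 + 4*√3074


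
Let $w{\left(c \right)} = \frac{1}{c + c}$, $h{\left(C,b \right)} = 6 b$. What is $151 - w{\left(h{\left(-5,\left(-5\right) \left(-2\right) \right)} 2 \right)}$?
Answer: $\frac{36239}{240} \approx 151.0$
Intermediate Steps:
$w{\left(c \right)} = \frac{1}{2 c}$
$151 - w{\left(h{\left(-5,\left(-5\right) \left(-2\right) \right)} 2 \right)} = 151 - \frac{1}{2 \cdot 6 \left(\left(-5\right) \left(-2\right)\right) 2} = 151 - \frac{1}{2 \cdot 6 \cdot 10 \cdot 2} = 151 - \frac{1}{2 \cdot 60 \cdot 2} = 151 - \frac{1}{2 \cdot 120} = 151 - \frac{1}{2} \cdot \frac{1}{120} = 151 - \frac{1}{240} = \frac{36239}{240}$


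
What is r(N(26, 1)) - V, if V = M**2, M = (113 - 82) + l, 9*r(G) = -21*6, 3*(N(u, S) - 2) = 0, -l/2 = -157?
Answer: -119039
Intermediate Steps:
l = 314 (l = -2*(-157) = 314)
N(u, S) = 2 (N(u, S) = 2 + (1/3)*0 = 2 + 0 = 2)
r(G) = -14 (r(G) = (-21*6)/9 = (1/9)*(-126) = -14)
M = 345 (M = (113 - 82) + 314 = 31 + 314 = 345)
V = 119025 (V = 345**2 = 119025)
r(N(26, 1)) - V = -14 - 1*119025 = -14 - 119025 = -119039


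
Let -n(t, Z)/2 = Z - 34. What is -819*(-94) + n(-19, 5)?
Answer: 77044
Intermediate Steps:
n(t, Z) = 68 - 2*Z (n(t, Z) = -2*(Z - 34) = -2*(-34 + Z) = 68 - 2*Z)
-819*(-94) + n(-19, 5) = -819*(-94) + (68 - 2*5) = 76986 + (68 - 10) = 76986 + 58 = 77044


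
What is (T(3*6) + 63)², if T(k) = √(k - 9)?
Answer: 4356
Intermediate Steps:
T(k) = √(-9 + k)
(T(3*6) + 63)² = (√(-9 + 3*6) + 63)² = (√(-9 + 18) + 63)² = (√9 + 63)² = (3 + 63)² = 66² = 4356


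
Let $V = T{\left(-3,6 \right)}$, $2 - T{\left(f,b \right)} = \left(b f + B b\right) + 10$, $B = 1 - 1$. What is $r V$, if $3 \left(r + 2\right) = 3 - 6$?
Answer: $-30$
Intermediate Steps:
$B = 0$ ($B = 1 - 1 = 0$)
$T{\left(f,b \right)} = -8 - b f$ ($T{\left(f,b \right)} = 2 - \left(\left(b f + 0 b\right) + 10\right) = 2 - \left(\left(b f + 0\right) + 10\right) = 2 - \left(b f + 10\right) = 2 - \left(10 + b f\right) = -8 - b f$)
$V = 10$ ($V = -8 - 6 \left(-3\right) = -8 + 18 = 10$)
$r = -3$ ($r = -2 + \frac{3 - 6}{3} = -2 + \frac{1}{3} \left(-3\right) = -2 - 1 = -3$)
$r V = \left(-3\right) 10 = -30$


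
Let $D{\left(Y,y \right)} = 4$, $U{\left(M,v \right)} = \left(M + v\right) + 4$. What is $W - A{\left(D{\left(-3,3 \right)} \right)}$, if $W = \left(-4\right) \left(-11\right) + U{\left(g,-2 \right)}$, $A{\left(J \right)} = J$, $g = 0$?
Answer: $42$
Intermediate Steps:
$U{\left(M,v \right)} = 4 + M + v$
$W = 46$ ($W = \left(-4\right) \left(-11\right) + \left(4 + 0 - 2\right) = 44 + 2 = 46$)
$W - A{\left(D{\left(-3,3 \right)} \right)} = 46 - 4 = 42$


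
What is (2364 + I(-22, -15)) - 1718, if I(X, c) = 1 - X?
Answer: 669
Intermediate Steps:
(2364 + I(-22, -15)) - 1718 = (2364 + (1 - 1*(-22))) - 1718 = (2364 + (1 + 22)) - 1718 = (2364 + 23) - 1718 = 2387 - 1718 = 669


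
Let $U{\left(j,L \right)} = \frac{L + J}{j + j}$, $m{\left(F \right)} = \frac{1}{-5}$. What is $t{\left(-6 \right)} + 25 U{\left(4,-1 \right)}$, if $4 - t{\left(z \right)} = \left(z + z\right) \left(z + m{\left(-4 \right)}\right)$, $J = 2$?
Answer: $- \frac{2691}{40} \approx -67.275$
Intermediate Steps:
$m{\left(F \right)} = - \frac{1}{5}$
$t{\left(z \right)} = 4 - 2 z \left(- \frac{1}{5} + z\right)$ ($t{\left(z \right)} = 4 - \left(z + z\right) \left(z - \frac{1}{5}\right) = 4 - 2 z \left(- \frac{1}{5} + z\right)$)
$U{\left(j,L \right)} = \frac{2 + L}{2 j}$ ($U{\left(j,L \right)} = \frac{L + 2}{j + j} = \frac{2 + L}{2 j}$)
$t{\left(-6 \right)} + 25 U{\left(4,-1 \right)} = \left(4 - 2 \left(-6\right)^{2} + \frac{2}{5} \left(-6\right)\right) + 25 \frac{2 - 1}{2 \cdot 4} = \left(4 - 72 - \frac{12}{5}\right) + 25 \cdot \frac{1}{2} \cdot \frac{1}{4} \cdot 1 = \left(4 - 72 - \frac{12}{5}\right) + 25 \cdot \frac{1}{8} = - \frac{352}{5} + \frac{25}{8} = - \frac{2691}{40}$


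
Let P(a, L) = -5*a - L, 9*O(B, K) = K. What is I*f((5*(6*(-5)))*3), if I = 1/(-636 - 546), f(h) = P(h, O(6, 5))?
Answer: -20245/10638 ≈ -1.9031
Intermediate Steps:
O(B, K) = K/9
P(a, L) = -L - 5*a
f(h) = -5/9 - 5*h
I = -1/1182 (I = 1/(-1182) = -1/1182 ≈ -0.00084602)
I*f((5*(6*(-5)))*3) = -(-5/9 - 5*5*(6*(-5))*3)/1182 = -(-5/9 - 5*5*(-30)*3)/1182 = -(-5/9 - (-750)*3)/1182 = -(-5/9 - 5*(-450))/1182 = -(-5/9 + 2250)/1182 = -1/1182*20245/9 = -20245/10638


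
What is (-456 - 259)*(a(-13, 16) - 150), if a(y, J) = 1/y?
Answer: 107305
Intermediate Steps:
(-456 - 259)*(a(-13, 16) - 150) = (-456 - 259)*(1/(-13) - 150) = -715*(-1/13 - 150) = -715*(-1951/13) = 107305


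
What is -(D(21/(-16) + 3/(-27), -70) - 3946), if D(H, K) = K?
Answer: 4016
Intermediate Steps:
-(D(21/(-16) + 3/(-27), -70) - 3946) = -(-70 - 3946) = -1*(-4016) = 4016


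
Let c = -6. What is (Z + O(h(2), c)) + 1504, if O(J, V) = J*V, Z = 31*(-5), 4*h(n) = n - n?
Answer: 1349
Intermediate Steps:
h(n) = 0 (h(n) = (n - n)/4 = (1/4)*0 = 0)
Z = -155
(Z + O(h(2), c)) + 1504 = (-155 + 0*(-6)) + 1504 = (-155 + 0) + 1504 = -155 + 1504 = 1349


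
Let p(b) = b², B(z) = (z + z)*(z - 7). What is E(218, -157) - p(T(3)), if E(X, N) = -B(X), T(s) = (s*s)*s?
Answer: -92725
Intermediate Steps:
B(z) = 2*z*(-7 + z) (B(z) = (2*z)*(-7 + z) = 2*z*(-7 + z))
T(s) = s³ (T(s) = s²*s = s³)
E(X, N) = -2*X*(-7 + X)
E(218, -157) - p(T(3)) = 2*218*(7 - 1*218) - (3³)² = 2*218*(7 - 218) - 1*27² = 2*218*(-211) - 1*729 = -91996 - 729 = -92725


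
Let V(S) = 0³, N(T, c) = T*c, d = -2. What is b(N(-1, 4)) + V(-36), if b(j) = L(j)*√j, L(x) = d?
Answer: -4*I ≈ -4.0*I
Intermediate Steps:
L(x) = -2
V(S) = 0
b(j) = -2*√j
b(N(-1, 4)) + V(-36) = -2*2*I + 0 = -4*I + 0 = -4*I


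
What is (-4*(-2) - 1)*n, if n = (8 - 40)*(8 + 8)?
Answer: -3584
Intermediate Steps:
n = -512 (n = -32*16 = -512)
(-4*(-2) - 1)*n = (-4*(-2) - 1)*(-512) = (8 - 1)*(-512) = 7*(-512) = -3584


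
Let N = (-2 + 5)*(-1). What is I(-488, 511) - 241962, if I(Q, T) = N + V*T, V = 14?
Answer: -234811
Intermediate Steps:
N = -3 (N = 3*(-1) = -3)
I(Q, T) = -3 + 14*T
I(-488, 511) - 241962 = (-3 + 14*511) - 241962 = (-3 + 7154) - 241962 = 7151 - 241962 = -234811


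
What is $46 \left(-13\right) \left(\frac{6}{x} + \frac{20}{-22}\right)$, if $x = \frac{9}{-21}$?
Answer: $\frac{98072}{11} \approx 8915.6$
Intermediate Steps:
$x = - \frac{3}{7}$ ($x = 9 \left(- \frac{1}{21}\right) = - \frac{3}{7} \approx -0.42857$)
$46 \left(-13\right) \left(\frac{6}{x} + \frac{20}{-22}\right) = 46 \left(-13\right) \left(\frac{6}{- \frac{3}{7}} + \frac{20}{-22}\right) = - 598 \left(6 \left(- \frac{7}{3}\right) + 20 \left(- \frac{1}{22}\right)\right) = - 598 \left(-14 - \frac{10}{11}\right) = \left(-598\right) \left(- \frac{164}{11}\right) = \frac{98072}{11}$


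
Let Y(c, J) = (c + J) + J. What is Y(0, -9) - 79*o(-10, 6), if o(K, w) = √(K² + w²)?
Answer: -18 - 158*√34 ≈ -939.29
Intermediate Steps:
Y(c, J) = c + 2*J (Y(c, J) = (J + c) + J = c + 2*J)
Y(0, -9) - 79*o(-10, 6) = (0 + 2*(-9)) - 79*√((-10)² + 6²) = (0 - 18) - 79*√(100 + 36) = -18 - 158*√34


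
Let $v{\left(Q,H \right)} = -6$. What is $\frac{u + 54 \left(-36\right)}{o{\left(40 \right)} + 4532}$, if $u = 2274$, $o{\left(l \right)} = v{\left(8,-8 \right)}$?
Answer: $\frac{165}{2263} \approx 0.072912$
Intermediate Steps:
$o{\left(l \right)} = -6$
$\frac{u + 54 \left(-36\right)}{o{\left(40 \right)} + 4532} = \frac{2274 + 54 \left(-36\right)}{-6 + 4532} = \frac{2274 - 1944}{4526} = 330 \cdot \frac{1}{4526} = \frac{165}{2263}$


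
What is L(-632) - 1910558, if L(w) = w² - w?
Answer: -1510502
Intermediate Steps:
L(-632) - 1910558 = -632*(-1 - 632) - 1910558 = -632*(-633) - 1910558 = 400056 - 1910558 = -1510502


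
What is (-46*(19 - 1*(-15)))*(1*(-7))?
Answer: 10948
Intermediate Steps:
(-46*(19 - 1*(-15)))*(1*(-7)) = -46*(19 + 15)*(-7) = -46*34*(-7) = -1564*(-7) = 10948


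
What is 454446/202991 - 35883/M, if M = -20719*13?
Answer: 129687592815/54675016877 ≈ 2.3720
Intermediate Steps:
M = -269347
454446/202991 - 35883/M = 454446/202991 - 35883/(-269347) = 454446*(1/202991) - 35883*(-1/269347) = 454446/202991 + 35883/269347 = 129687592815/54675016877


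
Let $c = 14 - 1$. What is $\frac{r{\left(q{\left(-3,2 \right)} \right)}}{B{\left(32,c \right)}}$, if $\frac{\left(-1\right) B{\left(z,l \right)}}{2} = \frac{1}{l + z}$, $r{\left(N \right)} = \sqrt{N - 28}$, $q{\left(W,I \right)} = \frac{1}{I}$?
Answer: $- \frac{45 i \sqrt{110}}{4} \approx - 117.99 i$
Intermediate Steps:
$c = 13$
$r{\left(N \right)} = \sqrt{-28 + N}$
$B{\left(z,l \right)} = - \frac{2}{l + z}$
$\frac{r{\left(q{\left(-3,2 \right)} \right)}}{B{\left(32,c \right)}} = \frac{\sqrt{-28 + \frac{1}{2}}}{\left(-2\right) \frac{1}{13 + 32}} = \frac{\sqrt{-28 + \frac{1}{2}}}{\left(-2\right) \frac{1}{45}} = \frac{\sqrt{- \frac{55}{2}}}{\left(-2\right) \frac{1}{45}} = \frac{\frac{1}{2} i \sqrt{110}}{- \frac{2}{45}} = \frac{i \sqrt{110}}{2} \left(- \frac{45}{2}\right) = - \frac{45 i \sqrt{110}}{4}$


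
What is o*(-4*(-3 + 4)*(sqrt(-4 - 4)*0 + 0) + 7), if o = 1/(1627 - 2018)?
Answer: -7/391 ≈ -0.017903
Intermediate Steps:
o = -1/391 (o = 1/(-391) = -1/391 ≈ -0.0025575)
o*(-4*(-3 + 4)*(sqrt(-4 - 4)*0 + 0) + 7) = -(-4*(-3 + 4)*(sqrt(-4 - 4)*0 + 0) + 7)/391 = -(-4*(sqrt(-8)*0 + 0) + 7)/391 = -(-4*((2*I*sqrt(2))*0 + 0) + 7)/391 = -(-4*(0 + 0) + 7)/391 = -(-4*0 + 7)/391 = -(0 + 7)/391 = -1/391*7 = -7/391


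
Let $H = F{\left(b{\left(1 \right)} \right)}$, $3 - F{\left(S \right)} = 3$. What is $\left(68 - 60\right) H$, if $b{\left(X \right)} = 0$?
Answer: $0$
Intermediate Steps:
$F{\left(S \right)} = 0$ ($F{\left(S \right)} = 3 - 3 = 0$)
$H = 0$
$\left(68 - 60\right) H = \left(68 - 60\right) 0 = 8 \cdot 0 = 0$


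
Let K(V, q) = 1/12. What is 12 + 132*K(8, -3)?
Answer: 23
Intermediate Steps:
K(V, q) = 1/12
12 + 132*K(8, -3) = 12 + 132*(1/12) = 12 + 11 = 23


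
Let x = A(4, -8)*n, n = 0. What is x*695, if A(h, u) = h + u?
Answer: 0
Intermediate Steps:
x = 0 (x = (4 - 8)*0 = -4*0 = 0)
x*695 = 0*695 = 0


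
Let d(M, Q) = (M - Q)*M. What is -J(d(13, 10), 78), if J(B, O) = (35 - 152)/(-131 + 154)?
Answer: 117/23 ≈ 5.0870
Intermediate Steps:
d(M, Q) = M*(M - Q)
J(B, O) = -117/23
-J(d(13, 10), 78) = -1*(-117/23) = 117/23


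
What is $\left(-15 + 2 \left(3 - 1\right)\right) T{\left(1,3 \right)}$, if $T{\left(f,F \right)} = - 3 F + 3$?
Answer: $66$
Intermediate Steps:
$T{\left(f,F \right)} = 3 - 3 F$
$\left(-15 + 2 \left(3 - 1\right)\right) T{\left(1,3 \right)} = \left(-15 + 2 \left(3 - 1\right)\right) \left(3 - 9\right) = \left(-15 + 2 \cdot 2\right) \left(3 - 9\right) = \left(-15 + 4\right) \left(-6\right) = \left(-11\right) \left(-6\right) = 66$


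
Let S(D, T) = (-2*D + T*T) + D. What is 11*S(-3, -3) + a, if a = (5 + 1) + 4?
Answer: 142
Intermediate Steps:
S(D, T) = T² - D (S(D, T) = (-2*D + T²) + D = (T² - 2*D) + D = T² - D)
a = 10 (a = 6 + 4 = 10)
11*S(-3, -3) + a = 11*((-3)² - 1*(-3)) + 10 = 11*(9 + 3) + 10 = 11*12 + 10 = 132 + 10 = 142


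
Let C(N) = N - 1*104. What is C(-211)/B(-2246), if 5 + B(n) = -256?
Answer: 35/29 ≈ 1.2069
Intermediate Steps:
C(N) = -104 + N (C(N) = N - 104 = -104 + N)
B(n) = -261 (B(n) = -5 - 256 = -261)
C(-211)/B(-2246) = (-104 - 211)/(-261) = -315*(-1/261) = 35/29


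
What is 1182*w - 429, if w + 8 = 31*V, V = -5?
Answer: -193095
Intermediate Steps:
w = -163 (w = -8 + 31*(-5) = -8 - 155 = -163)
1182*w - 429 = 1182*(-163) - 429 = -192666 - 429 = -193095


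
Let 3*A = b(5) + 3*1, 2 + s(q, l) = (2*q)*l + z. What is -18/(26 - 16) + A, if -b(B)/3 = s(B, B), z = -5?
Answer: -219/5 ≈ -43.800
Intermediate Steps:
s(q, l) = -7 + 2*l*q (s(q, l) = -2 + ((2*q)*l - 5) = -2 + (2*l*q - 5) = -2 + (-5 + 2*l*q) = -7 + 2*l*q)
b(B) = 21 - 6*B² (b(B) = -3*(-7 + 2*B*B) = -3*(-7 + 2*B²) = 21 - 6*B²)
A = -42 (A = ((21 - 6*5²) + 3*1)/3 = ((21 - 6*25) + 3)/3 = ((21 - 150) + 3)/3 = (-129 + 3)/3 = (⅓)*(-126) = -42)
-18/(26 - 16) + A = -18/(26 - 16) - 42 = -18/10 - 42 = (⅒)*(-18) - 42 = -9/5 - 42 = -219/5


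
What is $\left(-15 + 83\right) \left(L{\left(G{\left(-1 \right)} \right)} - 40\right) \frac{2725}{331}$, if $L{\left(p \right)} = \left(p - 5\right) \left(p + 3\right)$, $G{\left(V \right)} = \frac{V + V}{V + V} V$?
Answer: $- \frac{9635600}{331} \approx -29111.0$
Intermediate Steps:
$G{\left(V \right)} = V$ ($G{\left(V \right)} = \frac{2 V}{2 V} V = 2 V \frac{1}{2 V} V = 1 V = V$)
$L{\left(p \right)} = \left(-5 + p\right) \left(3 + p\right)$
$\left(-15 + 83\right) \left(L{\left(G{\left(-1 \right)} \right)} - 40\right) \frac{2725}{331} = \left(-15 + 83\right) \left(\left(-15 + \left(-1\right)^{2} - -2\right) - 40\right) \frac{2725}{331} = 68 \left(\left(-15 + 1 + 2\right) - 40\right) 2725 \cdot \frac{1}{331} = 68 \left(-12 - 40\right) \frac{2725}{331} = 68 \left(-52\right) \frac{2725}{331} = \left(-3536\right) \frac{2725}{331} = - \frac{9635600}{331}$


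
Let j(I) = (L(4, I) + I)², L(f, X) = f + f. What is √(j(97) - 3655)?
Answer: √7370 ≈ 85.849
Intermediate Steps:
L(f, X) = 2*f
j(I) = (8 + I)² (j(I) = (2*4 + I)² = (8 + I)²)
√(j(97) - 3655) = √((8 + 97)² - 3655) = √(105² - 3655) = √(11025 - 3655) = √7370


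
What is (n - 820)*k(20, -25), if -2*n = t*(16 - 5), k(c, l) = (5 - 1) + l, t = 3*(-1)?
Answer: 33747/2 ≈ 16874.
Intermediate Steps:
t = -3
k(c, l) = 4 + l
n = 33/2 (n = -(-3)*(16 - 5)/2 = -(-3)*11/2 = -1/2*(-33) = 33/2 ≈ 16.500)
(n - 820)*k(20, -25) = (33/2 - 820)*(4 - 25) = -1607/2*(-21) = 33747/2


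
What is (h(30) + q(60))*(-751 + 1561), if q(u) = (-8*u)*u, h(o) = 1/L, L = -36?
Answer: -46656045/2 ≈ -2.3328e+7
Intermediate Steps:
h(o) = -1/36 (h(o) = 1/(-36) = -1/36)
q(u) = -8*u**2
(h(30) + q(60))*(-751 + 1561) = (-1/36 - 8*60**2)*(-751 + 1561) = (-1/36 - 8*3600)*810 = (-1/36 - 28800)*810 = -1036801/36*810 = -46656045/2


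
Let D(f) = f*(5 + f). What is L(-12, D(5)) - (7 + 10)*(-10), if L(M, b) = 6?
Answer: 176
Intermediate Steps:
L(-12, D(5)) - (7 + 10)*(-10) = 6 - (7 + 10)*(-10) = 6 - 17*(-10) = 6 - 1*(-170) = 6 + 170 = 176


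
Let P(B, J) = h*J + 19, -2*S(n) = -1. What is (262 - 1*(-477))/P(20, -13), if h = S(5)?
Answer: 1478/25 ≈ 59.120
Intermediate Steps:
S(n) = ½ (S(n) = -½*(-1) = ½)
h = ½ ≈ 0.50000
P(B, J) = 19 + J/2 (P(B, J) = J/2 + 19 = 19 + J/2)
(262 - 1*(-477))/P(20, -13) = (262 - 1*(-477))/(19 + (½)*(-13)) = (262 + 477)/(19 - 13/2) = 739/(25/2) = 739*(2/25) = 1478/25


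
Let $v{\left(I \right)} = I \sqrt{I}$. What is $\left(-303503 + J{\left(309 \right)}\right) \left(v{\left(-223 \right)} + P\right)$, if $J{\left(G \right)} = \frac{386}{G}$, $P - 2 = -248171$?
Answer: $\frac{7757931777643}{103} + \frac{20913395143 i \sqrt{223}}{309} \approx 7.532 \cdot 10^{10} + 1.0107 \cdot 10^{9} i$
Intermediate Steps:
$v{\left(I \right)} = I^{\frac{3}{2}}$
$P = -248169$ ($P = 2 - 248171 = -248169$)
$\left(-303503 + J{\left(309 \right)}\right) \left(v{\left(-223 \right)} + P\right) = \left(-303503 + \frac{386}{309}\right) \left(\left(-223\right)^{\frac{3}{2}} - 248169\right) = \left(-303503 + 386 \cdot \frac{1}{309}\right) \left(- 223 i \sqrt{223} - 248169\right) = \left(-303503 + \frac{386}{309}\right) \left(-248169 - 223 i \sqrt{223}\right) = - \frac{93782041 \left(-248169 - 223 i \sqrt{223}\right)}{309} = \frac{7757931777643}{103} + \frac{20913395143 i \sqrt{223}}{309}$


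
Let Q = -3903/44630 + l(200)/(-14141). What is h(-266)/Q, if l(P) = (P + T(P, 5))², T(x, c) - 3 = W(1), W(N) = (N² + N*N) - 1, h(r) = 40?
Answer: -25244513200/1912514403 ≈ -13.200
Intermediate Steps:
W(N) = -1 + 2*N² (W(N) = (N² + N²) - 1 = 2*N² - 1 = -1 + 2*N²)
T(x, c) = 4 (T(x, c) = 3 + (-1 + 2*1²) = 3 + (-1 + 2*1) = 3 + (-1 + 2) = 3 + 1 = 4)
l(P) = (4 + P)² (l(P) = (P + 4)² = (4 + P)²)
Q = -1912514403/631112830 (Q = -3903/44630 + (4 + 200)²/(-14141) = -3903*1/44630 + 204²*(-1/14141) = -3903/44630 + 41616*(-1/14141) = -3903/44630 - 41616/14141 = -1912514403/631112830 ≈ -3.0304)
h(-266)/Q = 40/(-1912514403/631112830) = 40*(-631112830/1912514403) = -25244513200/1912514403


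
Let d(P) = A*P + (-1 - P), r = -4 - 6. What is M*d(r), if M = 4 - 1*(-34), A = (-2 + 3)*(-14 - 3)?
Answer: 6802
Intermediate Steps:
r = -10
A = -17 (A = 1*(-17) = -17)
d(P) = -1 - 18*P (d(P) = -17*P + (-1 - P) = -1 - 18*P)
M = 38 (M = 4 + 34 = 38)
M*d(r) = 38*(-1 - 18*(-10)) = 38*(-1 + 180) = 38*179 = 6802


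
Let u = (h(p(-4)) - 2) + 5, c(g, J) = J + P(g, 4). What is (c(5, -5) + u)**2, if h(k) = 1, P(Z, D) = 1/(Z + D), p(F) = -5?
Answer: 64/81 ≈ 0.79012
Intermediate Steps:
P(Z, D) = 1/(D + Z)
c(g, J) = J + 1/(4 + g)
u = 4 (u = (1 - 2) + 5 = -1 + 5 = 4)
(c(5, -5) + u)**2 = ((1 - 5*(4 + 5))/(4 + 5) + 4)**2 = ((1 - 5*9)/9 + 4)**2 = ((1 - 45)/9 + 4)**2 = ((1/9)*(-44) + 4)**2 = (-44/9 + 4)**2 = (-8/9)**2 = 64/81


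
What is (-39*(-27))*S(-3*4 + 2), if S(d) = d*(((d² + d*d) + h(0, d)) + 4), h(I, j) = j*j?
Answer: -3201120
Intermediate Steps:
h(I, j) = j²
S(d) = d*(4 + 3*d²) (S(d) = d*(((d² + d*d) + d²) + 4) = d*(((d² + d²) + d²) + 4) = d*((2*d² + d²) + 4) = d*(3*d² + 4) = d*(4 + 3*d²))
(-39*(-27))*S(-3*4 + 2) = (-39*(-27))*((-3*4 + 2)*(4 + 3*(-3*4 + 2)²)) = 1053*((-12 + 2)*(4 + 3*(-12 + 2)²)) = 1053*(-10*(4 + 3*(-10)²)) = 1053*(-10*(4 + 3*100)) = 1053*(-10*(4 + 300)) = 1053*(-10*304) = 1053*(-3040) = -3201120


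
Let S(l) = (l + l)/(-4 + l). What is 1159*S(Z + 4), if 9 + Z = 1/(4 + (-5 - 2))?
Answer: 9272/7 ≈ 1324.6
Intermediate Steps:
Z = -28/3 (Z = -9 + 1/(4 + (-5 - 2)) = -9 + 1/(4 - 7) = -9 + 1/(-3) = -9 - 1/3 = -28/3 ≈ -9.3333)
S(l) = 2*l/(-4 + l) (S(l) = (2*l)/(-4 + l) = 2*l/(-4 + l))
1159*S(Z + 4) = 1159*(2*(-28/3 + 4)/(-4 + (-28/3 + 4))) = 1159*(2*(-16/3)/(-4 - 16/3)) = 1159*(2*(-16/3)/(-28/3)) = 1159*(2*(-16/3)*(-3/28)) = 1159*(8/7) = 9272/7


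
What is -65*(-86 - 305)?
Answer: 25415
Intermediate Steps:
-65*(-86 - 305) = -65*(-391) = 25415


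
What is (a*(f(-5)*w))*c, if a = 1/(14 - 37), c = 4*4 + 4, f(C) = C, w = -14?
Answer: -1400/23 ≈ -60.870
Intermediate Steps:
c = 20 (c = 16 + 4 = 20)
a = -1/23 (a = 1/(-23) = -1/23 ≈ -0.043478)
(a*(f(-5)*w))*c = -(-5)*(-14)/23*20 = -1/23*70*20 = -70/23*20 = -1400/23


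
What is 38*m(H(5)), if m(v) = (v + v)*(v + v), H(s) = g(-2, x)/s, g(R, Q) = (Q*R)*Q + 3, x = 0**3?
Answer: 1368/25 ≈ 54.720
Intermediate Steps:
x = 0
g(R, Q) = 3 + R*Q**2 (g(R, Q) = R*Q**2 + 3 = 3 + R*Q**2)
H(s) = 3/s (H(s) = (3 - 2*0**2)/s = (3 - 2*0)/s = (3 + 0)/s = 3/s)
m(v) = 4*v**2 (m(v) = (2*v)*(2*v) = 4*v**2)
38*m(H(5)) = 38*(4*(3/5)**2) = 38*(4*(9/25)) = 38*(36/25) = 1368/25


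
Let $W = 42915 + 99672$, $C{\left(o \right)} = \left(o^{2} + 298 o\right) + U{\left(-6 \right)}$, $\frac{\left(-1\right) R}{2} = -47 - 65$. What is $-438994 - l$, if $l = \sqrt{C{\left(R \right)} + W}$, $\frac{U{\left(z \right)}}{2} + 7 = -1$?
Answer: $-438994 - \sqrt{259499} \approx -4.395 \cdot 10^{5}$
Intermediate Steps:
$U{\left(z \right)} = -16$ ($U{\left(z \right)} = -14 + 2 \left(-1\right) = -14 - 2 = -16$)
$R = 224$ ($R = - 2 \left(-47 - 65\right) = \left(-2\right) \left(-112\right) = 224$)
$C{\left(o \right)} = -16 + o^{2} + 298 o$ ($C{\left(o \right)} = \left(o^{2} + 298 o\right) - 16 = -16 + o^{2} + 298 o$)
$W = 142587$
$l = \sqrt{259499}$ ($l = \sqrt{\left(-16 + 224^{2} + 298 \cdot 224\right) + 142587} = \sqrt{\left(-16 + 50176 + 66752\right) + 142587} = \sqrt{116912 + 142587} = \sqrt{259499} \approx 509.41$)
$-438994 - l = -438994 - \sqrt{259499}$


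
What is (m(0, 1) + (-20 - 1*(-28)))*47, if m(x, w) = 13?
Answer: 987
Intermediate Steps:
(m(0, 1) + (-20 - 1*(-28)))*47 = (13 + (-20 - 1*(-28)))*47 = (13 + (-20 + 28))*47 = (13 + 8)*47 = 21*47 = 987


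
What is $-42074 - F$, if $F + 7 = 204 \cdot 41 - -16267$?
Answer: $-66698$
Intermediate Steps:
$F = 24624$ ($F = -7 + \left(204 \cdot 41 - -16267\right) = -7 + \left(8364 + 16267\right) = -7 + 24631 = 24624$)
$-42074 - F = -42074 - 24624 = -66698$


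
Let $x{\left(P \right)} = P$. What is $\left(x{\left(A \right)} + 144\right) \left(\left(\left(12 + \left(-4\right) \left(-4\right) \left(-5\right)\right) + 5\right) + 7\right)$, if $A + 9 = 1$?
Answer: $-7616$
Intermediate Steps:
$A = -8$ ($A = -9 + 1 = -8$)
$\left(x{\left(A \right)} + 144\right) \left(\left(\left(12 + \left(-4\right) \left(-4\right) \left(-5\right)\right) + 5\right) + 7\right) = \left(-8 + 144\right) \left(\left(\left(12 + \left(-4\right) \left(-4\right) \left(-5\right)\right) + 5\right) + 7\right) = 136 \left(\left(\left(12 + 16 \left(-5\right)\right) + 5\right) + 7\right) = 136 \left(\left(\left(12 - 80\right) + 5\right) + 7\right) = 136 \left(\left(-68 + 5\right) + 7\right) = 136 \left(-63 + 7\right) = 136 \left(-56\right) = -7616$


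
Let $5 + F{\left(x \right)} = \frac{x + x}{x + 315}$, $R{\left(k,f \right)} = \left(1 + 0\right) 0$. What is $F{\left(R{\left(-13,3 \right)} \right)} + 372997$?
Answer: $372992$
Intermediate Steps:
$R{\left(k,f \right)} = 0$ ($R{\left(k,f \right)} = 1 \cdot 0 = 0$)
$F{\left(x \right)} = -5 + \frac{2 x}{315 + x}$ ($F{\left(x \right)} = -5 + \frac{x + x}{x + 315} = -5 + \frac{2 x}{315 + x}$)
$F{\left(R{\left(-13,3 \right)} \right)} + 372997 = \frac{3 \left(-525 - 0\right)}{315 + 0} + 372997 = \frac{3 \left(-525 + 0\right)}{315} + 372997 = 3 \cdot \frac{1}{315} \left(-525\right) + 372997 = -5 + 372997 = 372992$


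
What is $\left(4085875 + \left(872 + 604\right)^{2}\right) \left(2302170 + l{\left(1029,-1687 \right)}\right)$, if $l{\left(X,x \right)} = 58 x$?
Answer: $13808879686124$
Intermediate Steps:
$\left(4085875 + \left(872 + 604\right)^{2}\right) \left(2302170 + l{\left(1029,-1687 \right)}\right) = \left(4085875 + \left(872 + 604\right)^{2}\right) \left(2302170 + 58 \left(-1687\right)\right) = \left(4085875 + 1476^{2}\right) \left(2302170 - 97846\right) = \left(4085875 + 2178576\right) 2204324 = 6264451 \cdot 2204324 = 13808879686124$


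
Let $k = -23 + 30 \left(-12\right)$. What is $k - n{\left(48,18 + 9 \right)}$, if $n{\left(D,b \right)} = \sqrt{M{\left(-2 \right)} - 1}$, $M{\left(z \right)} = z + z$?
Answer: $-383 - i \sqrt{5} \approx -383.0 - 2.2361 i$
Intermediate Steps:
$M{\left(z \right)} = 2 z$
$k = -383$ ($k = -23 - 360 = -383$)
$n{\left(D,b \right)} = i \sqrt{5}$ ($n{\left(D,b \right)} = \sqrt{2 \left(-2\right) - 1} = \sqrt{-4 - 1} = \sqrt{-5} = i \sqrt{5}$)
$k - n{\left(48,18 + 9 \right)} = -383 - i \sqrt{5}$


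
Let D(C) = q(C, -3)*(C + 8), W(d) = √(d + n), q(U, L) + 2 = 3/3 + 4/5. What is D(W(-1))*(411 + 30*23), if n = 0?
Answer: -8808/5 - 1101*I/5 ≈ -1761.6 - 220.2*I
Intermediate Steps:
q(U, L) = -⅕ (q(U, L) = -2 + (3/3 + 4/5) = -2 + (3*(⅓) + 4*(⅕)) = -2 + (1 + ⅘) = -2 + 9/5 = -⅕)
W(d) = √d (W(d) = √(d + 0) = √d)
D(C) = -8/5 - C/5 (D(C) = -(C + 8)/5 = -(8 + C)/5 = -8/5 - C/5)
D(W(-1))*(411 + 30*23) = (-8/5 - I/5)*(411 + 30*23) = (-8/5 - I/5)*(411 + 690) = (-8/5 - I/5)*1101 = -8808/5 - 1101*I/5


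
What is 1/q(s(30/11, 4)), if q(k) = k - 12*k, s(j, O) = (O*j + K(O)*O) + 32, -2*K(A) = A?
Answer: -1/384 ≈ -0.0026042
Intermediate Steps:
K(A) = -A/2
s(j, O) = 32 - O**2/2 + O*j (s(j, O) = (O*j + (-O/2)*O) + 32 = (O*j - O**2/2) + 32 = (-O**2/2 + O*j) + 32 = 32 - O**2/2 + O*j)
q(k) = -11*k
1/q(s(30/11, 4)) = 1/(-11*(32 - 1/2*4**2 + 4*(30/11))) = 1/(-11*(32 - 1/2*16 + 4*(30*(1/11)))) = 1/(-11*(32 - 8 + 4*(30/11))) = 1/(-11*(32 - 8 + 120/11)) = 1/(-11*384/11) = 1/(-384) = -1/384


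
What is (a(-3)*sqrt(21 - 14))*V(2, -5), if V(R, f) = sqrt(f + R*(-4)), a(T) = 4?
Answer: 4*I*sqrt(91) ≈ 38.158*I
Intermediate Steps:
V(R, f) = sqrt(f - 4*R)
(a(-3)*sqrt(21 - 14))*V(2, -5) = (4*sqrt(21 - 14))*sqrt(-5 - 4*2) = (4*sqrt(7))*sqrt(-5 - 8) = (4*sqrt(7))*sqrt(-13) = (4*sqrt(7))*(I*sqrt(13)) = 4*I*sqrt(91)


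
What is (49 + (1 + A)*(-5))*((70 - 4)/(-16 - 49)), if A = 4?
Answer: -1584/65 ≈ -24.369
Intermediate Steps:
(49 + (1 + A)*(-5))*((70 - 4)/(-16 - 49)) = (49 + (1 + 4)*(-5))*((70 - 4)/(-16 - 49)) = (49 + 5*(-5))*(66/(-65)) = (49 - 25)*(66*(-1/65)) = 24*(-66/65) = -1584/65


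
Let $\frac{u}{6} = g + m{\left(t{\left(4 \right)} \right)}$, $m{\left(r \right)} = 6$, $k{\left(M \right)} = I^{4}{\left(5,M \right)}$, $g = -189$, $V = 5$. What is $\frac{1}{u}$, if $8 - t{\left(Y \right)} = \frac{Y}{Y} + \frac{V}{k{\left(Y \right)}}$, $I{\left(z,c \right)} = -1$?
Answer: $- \frac{1}{1098} \approx -0.00091075$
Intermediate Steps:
$k{\left(M \right)} = 1$ ($k{\left(M \right)} = \left(-1\right)^{4} = 1$)
$t{\left(Y \right)} = 2$ ($t{\left(Y \right)} = 8 - \left(\frac{Y}{Y} + \frac{5}{1}\right) = 8 - \left(1 + 5 \cdot 1\right) = 8 - \left(1 + 5\right) = 8 - 6 = 2$)
$u = -1098$ ($u = 6 \left(-189 + 6\right) = 6 \left(-183\right) = -1098$)
$\frac{1}{u} = \frac{1}{-1098} = - \frac{1}{1098}$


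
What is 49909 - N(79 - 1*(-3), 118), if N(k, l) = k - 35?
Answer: 49862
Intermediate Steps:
N(k, l) = -35 + k
49909 - N(79 - 1*(-3), 118) = 49909 - (-35 + (79 - 1*(-3))) = 49909 - (-35 + (79 + 3)) = 49909 - (-35 + 82) = 49909 - 1*47 = 49909 - 47 = 49862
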